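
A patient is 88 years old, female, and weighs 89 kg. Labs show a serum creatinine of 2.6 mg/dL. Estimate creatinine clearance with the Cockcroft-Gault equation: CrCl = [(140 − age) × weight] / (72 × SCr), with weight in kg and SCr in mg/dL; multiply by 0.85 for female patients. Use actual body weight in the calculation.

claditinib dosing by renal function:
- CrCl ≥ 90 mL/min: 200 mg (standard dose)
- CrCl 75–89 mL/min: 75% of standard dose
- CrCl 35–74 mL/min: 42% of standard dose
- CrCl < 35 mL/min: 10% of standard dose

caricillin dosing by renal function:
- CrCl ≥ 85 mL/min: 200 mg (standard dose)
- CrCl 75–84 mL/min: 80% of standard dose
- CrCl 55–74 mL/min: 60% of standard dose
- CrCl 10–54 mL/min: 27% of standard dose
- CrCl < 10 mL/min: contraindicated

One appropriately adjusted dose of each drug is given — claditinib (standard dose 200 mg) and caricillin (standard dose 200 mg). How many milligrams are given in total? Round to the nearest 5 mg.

CrCl = (140 − 88) × 89 / (72 × 2.6) × 0.85 = 4628.0 / 187.20 × 0.85 ≈ 21.0 mL/min
CrCl ≈ 21 mL/min.
claditinib: < 35 mL/min → 10% of 200 mg = 20 mg.
caricillin: 10–54 mL/min → 27% of 200 mg = 54 mg.
Total = 20 + 54 = 74 mg.

75 mg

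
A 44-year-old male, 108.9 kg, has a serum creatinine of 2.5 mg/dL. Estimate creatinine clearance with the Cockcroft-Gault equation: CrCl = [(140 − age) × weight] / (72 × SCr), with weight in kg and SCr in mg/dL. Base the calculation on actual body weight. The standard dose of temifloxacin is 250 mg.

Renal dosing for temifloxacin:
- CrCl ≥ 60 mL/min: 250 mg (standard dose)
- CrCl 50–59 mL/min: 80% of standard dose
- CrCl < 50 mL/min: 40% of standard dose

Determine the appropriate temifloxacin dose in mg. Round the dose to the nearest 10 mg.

CrCl = (140 − 44) × 108.9 / (72 × 2.5) = 10454.4 / 180.00 ≈ 58.1 mL/min
CrCl ≈ 58 mL/min → bracket 50–59 mL/min.
80% of 250 mg = 200 mg

200 mg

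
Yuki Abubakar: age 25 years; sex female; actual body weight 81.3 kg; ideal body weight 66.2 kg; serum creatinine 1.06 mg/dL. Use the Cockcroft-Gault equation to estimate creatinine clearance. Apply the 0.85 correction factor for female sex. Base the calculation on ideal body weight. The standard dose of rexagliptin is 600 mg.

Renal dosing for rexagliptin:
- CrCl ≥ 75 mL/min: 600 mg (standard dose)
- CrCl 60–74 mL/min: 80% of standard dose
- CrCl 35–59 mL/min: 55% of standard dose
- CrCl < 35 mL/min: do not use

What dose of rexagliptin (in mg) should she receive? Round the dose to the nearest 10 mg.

600 mg

CrCl = (140 − 25) × 66.2 / (72 × 1.06) × 0.85 = 7613.0 / 76.32 × 0.85 ≈ 84.8 mL/min
CrCl ≈ 85 mL/min → bracket ≥ 75 mL/min.
100% of 600 mg = 600 mg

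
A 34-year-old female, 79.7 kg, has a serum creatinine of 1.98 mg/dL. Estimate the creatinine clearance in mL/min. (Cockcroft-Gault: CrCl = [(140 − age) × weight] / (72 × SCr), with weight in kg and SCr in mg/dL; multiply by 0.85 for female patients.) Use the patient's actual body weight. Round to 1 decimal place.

50.4 mL/min

CrCl = (140 − 34) × 79.7 / (72 × 1.98) × 0.85 = 8448.2 / 142.56 × 0.85 ≈ 50.4 mL/min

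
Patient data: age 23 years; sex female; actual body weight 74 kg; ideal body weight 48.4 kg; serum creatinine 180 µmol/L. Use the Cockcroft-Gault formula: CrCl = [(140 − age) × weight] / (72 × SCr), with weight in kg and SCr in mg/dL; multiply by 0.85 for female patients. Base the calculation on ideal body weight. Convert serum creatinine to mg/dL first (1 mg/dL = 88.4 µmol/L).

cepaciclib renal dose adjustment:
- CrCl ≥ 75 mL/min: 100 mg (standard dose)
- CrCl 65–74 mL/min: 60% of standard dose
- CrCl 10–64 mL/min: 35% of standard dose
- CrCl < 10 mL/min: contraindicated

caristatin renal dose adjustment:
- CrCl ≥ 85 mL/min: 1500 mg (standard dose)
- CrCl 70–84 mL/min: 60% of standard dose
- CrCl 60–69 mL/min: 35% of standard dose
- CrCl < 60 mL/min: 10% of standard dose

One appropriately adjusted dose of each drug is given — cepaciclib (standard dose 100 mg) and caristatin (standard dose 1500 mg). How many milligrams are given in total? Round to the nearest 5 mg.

185 mg

SCr = 180 / 88.4 = 2.036 mg/dL
CrCl = (140 − 23) × 48.4 / (72 × 2.036) × 0.85 = 5662.8 / 146.59 × 0.85 ≈ 32.8 mL/min
CrCl ≈ 33 mL/min.
cepaciclib: 10–64 mL/min → 35% of 100 mg = 35 mg.
caristatin: < 60 mL/min → 10% of 1500 mg = 150 mg.
Total = 35 + 150 = 185 mg.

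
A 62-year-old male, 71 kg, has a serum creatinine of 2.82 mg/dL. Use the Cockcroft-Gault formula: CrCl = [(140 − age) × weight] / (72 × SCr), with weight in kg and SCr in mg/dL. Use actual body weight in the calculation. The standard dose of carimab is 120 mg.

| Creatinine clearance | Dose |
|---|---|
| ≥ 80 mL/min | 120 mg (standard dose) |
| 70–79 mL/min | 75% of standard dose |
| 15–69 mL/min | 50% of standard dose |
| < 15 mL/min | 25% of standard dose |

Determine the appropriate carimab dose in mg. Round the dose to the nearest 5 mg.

CrCl = (140 − 62) × 71 / (72 × 2.82) = 5538.0 / 203.04 ≈ 27.3 mL/min
CrCl ≈ 27 mL/min → bracket 15–69 mL/min.
50% of 120 mg = 60 mg

60 mg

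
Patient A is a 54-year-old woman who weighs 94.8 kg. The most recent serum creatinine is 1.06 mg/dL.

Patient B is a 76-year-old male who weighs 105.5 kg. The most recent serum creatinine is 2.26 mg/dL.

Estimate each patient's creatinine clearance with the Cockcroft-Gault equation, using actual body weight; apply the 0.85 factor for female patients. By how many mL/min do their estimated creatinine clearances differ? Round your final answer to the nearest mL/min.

Patient A: CrCl = (140 − 54) × 94.8 / (72 × 1.06) × 0.85 = 8152.8 / 76.32 × 0.85 ≈ 90.8 mL/min
Patient B: CrCl = (140 − 76) × 105.5 / (72 × 2.26) = 6752.0 / 162.72 ≈ 41.5 mL/min
|90.8 − 41.5| = 49.3 mL/min

49 mL/min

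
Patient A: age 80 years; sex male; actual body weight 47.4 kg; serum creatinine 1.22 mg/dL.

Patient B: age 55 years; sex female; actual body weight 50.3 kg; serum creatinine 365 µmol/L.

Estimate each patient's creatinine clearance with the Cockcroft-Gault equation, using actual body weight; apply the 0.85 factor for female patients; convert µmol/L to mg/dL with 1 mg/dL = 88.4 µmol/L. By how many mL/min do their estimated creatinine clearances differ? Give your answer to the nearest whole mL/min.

Patient A: CrCl = (140 − 80) × 47.4 / (72 × 1.22) = 2844.0 / 87.84 ≈ 32.4 mL/min
Patient B: SCr = 365 / 88.4 = 4.129 mg/dL
Patient B: CrCl = (140 − 55) × 50.3 / (72 × 4.129) × 0.85 = 4275.5 / 297.29 × 0.85 ≈ 12.2 mL/min
|32.4 − 12.2| = 20.2 mL/min

20 mL/min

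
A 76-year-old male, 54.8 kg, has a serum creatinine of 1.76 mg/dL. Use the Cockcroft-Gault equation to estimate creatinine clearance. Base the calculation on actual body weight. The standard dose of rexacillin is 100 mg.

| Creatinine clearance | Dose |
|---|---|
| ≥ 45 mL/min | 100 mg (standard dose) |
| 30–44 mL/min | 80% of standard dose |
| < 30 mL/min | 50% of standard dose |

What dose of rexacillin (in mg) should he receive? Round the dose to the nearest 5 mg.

CrCl = (140 − 76) × 54.8 / (72 × 1.76) = 3507.2 / 126.72 ≈ 27.7 mL/min
CrCl ≈ 28 mL/min → bracket < 30 mL/min.
50% of 100 mg = 50 mg

50 mg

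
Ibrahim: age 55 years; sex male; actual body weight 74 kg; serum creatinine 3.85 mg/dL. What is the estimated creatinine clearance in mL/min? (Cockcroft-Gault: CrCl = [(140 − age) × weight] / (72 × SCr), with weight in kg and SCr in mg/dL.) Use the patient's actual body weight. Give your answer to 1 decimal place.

CrCl = (140 − 55) × 74 / (72 × 3.85) = 6290.0 / 277.20 ≈ 22.7 mL/min

22.7 mL/min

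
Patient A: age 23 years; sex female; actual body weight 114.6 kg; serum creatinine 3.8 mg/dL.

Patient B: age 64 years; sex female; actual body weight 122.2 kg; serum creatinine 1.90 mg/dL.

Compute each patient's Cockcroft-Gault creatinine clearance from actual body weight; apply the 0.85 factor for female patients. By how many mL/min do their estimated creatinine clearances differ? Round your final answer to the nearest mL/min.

Patient A: CrCl = (140 − 23) × 114.6 / (72 × 3.8) × 0.85 = 13408.2 / 273.60 × 0.85 ≈ 41.7 mL/min
Patient B: CrCl = (140 − 64) × 122.2 / (72 × 1.9) × 0.85 = 9287.2 / 136.80 × 0.85 ≈ 57.7 mL/min
|41.7 − 57.7| = 16.0 mL/min

16 mL/min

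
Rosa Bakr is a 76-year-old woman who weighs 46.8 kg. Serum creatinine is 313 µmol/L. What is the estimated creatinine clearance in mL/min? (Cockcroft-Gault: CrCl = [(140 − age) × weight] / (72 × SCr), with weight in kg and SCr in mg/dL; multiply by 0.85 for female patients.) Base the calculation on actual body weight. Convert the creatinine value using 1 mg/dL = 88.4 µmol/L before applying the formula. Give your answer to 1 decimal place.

10.0 mL/min

SCr = 313 / 88.4 = 3.541 mg/dL
CrCl = (140 − 76) × 46.8 / (72 × 3.541) × 0.85 = 2995.2 / 254.95 × 0.85 ≈ 10.0 mL/min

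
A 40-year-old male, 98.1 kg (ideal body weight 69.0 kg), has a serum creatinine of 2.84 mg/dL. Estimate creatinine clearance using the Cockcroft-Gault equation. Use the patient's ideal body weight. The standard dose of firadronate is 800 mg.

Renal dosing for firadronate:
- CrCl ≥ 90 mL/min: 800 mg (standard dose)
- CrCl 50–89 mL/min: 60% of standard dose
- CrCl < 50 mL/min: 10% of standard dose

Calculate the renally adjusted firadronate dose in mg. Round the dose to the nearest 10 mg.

CrCl = (140 − 40) × 69 / (72 × 2.84) = 6900.0 / 204.48 ≈ 33.7 mL/min
CrCl ≈ 34 mL/min → bracket < 50 mL/min.
10% of 800 mg = 80 mg

80 mg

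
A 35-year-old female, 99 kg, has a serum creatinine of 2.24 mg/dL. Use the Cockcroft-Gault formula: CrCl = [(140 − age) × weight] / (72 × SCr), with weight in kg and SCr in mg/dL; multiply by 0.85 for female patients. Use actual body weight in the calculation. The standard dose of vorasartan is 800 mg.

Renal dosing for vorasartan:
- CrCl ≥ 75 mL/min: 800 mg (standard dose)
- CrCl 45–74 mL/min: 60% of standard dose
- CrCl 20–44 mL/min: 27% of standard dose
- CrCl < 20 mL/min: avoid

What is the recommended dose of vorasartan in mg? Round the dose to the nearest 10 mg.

480 mg

CrCl = (140 − 35) × 99 / (72 × 2.24) × 0.85 = 10395.0 / 161.28 × 0.85 ≈ 54.8 mL/min
CrCl ≈ 55 mL/min → bracket 45–74 mL/min.
60% of 800 mg = 480 mg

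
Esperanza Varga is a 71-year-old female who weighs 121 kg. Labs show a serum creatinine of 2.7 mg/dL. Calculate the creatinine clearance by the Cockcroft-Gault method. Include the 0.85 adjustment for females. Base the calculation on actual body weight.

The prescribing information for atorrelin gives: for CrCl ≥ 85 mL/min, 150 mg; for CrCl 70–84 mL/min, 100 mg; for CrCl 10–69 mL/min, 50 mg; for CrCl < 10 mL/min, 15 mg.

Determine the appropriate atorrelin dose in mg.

CrCl = (140 − 71) × 121 / (72 × 2.7) × 0.85 = 8349.0 / 194.40 × 0.85 ≈ 36.5 mL/min
CrCl ≈ 37 mL/min → bracket 10–69 mL/min.
Dose for this bracket: 50 mg.

50 mg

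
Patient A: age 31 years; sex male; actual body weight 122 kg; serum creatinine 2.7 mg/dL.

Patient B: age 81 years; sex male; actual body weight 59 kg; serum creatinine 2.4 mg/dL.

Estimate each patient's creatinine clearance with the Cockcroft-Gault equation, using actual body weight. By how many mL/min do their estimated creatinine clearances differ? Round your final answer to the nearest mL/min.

Patient A: CrCl = (140 − 31) × 122 / (72 × 2.7) = 13298.0 / 194.40 ≈ 68.4 mL/min
Patient B: CrCl = (140 − 81) × 59 / (72 × 2.4) = 3481.0 / 172.80 ≈ 20.1 mL/min
|68.4 − 20.1| = 48.3 mL/min

48 mL/min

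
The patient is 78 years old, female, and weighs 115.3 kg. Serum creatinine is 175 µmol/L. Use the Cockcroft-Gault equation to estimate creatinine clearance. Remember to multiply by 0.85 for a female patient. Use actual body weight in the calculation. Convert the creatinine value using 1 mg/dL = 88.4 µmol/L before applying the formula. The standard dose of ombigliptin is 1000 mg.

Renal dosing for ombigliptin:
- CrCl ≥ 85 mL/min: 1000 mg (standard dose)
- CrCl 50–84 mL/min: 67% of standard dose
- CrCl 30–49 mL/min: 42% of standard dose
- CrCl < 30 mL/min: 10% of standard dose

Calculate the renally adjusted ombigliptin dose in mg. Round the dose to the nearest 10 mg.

SCr = 175 / 88.4 = 1.98 mg/dL
CrCl = (140 − 78) × 115.3 / (72 × 1.98) × 0.85 = 7148.6 / 142.56 × 0.85 ≈ 42.6 mL/min
CrCl ≈ 43 mL/min → bracket 30–49 mL/min.
42% of 1000 mg = 420 mg

420 mg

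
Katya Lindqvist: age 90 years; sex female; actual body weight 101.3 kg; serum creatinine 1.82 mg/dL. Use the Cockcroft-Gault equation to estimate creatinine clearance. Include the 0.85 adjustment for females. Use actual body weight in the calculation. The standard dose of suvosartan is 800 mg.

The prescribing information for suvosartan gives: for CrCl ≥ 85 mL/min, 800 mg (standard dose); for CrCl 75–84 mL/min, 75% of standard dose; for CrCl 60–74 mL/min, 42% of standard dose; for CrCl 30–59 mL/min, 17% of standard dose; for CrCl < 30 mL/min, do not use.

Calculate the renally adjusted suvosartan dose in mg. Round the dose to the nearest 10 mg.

CrCl = (140 − 90) × 101.3 / (72 × 1.82) × 0.85 = 5065.0 / 131.04 × 0.85 ≈ 32.9 mL/min
CrCl ≈ 33 mL/min → bracket 30–59 mL/min.
17% of 800 mg = 136 mg → 140 mg

140 mg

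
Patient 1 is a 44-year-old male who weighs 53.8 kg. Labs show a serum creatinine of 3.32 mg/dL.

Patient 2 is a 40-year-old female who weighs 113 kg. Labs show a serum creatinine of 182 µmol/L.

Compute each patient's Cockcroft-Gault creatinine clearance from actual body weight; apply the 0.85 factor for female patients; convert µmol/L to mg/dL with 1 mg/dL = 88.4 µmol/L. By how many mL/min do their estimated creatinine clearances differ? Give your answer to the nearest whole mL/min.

Patient 1: CrCl = (140 − 44) × 53.8 / (72 × 3.32) = 5164.8 / 239.04 ≈ 21.6 mL/min
Patient 2: SCr = 182 / 88.4 = 2.059 mg/dL
Patient 2: CrCl = (140 − 40) × 113 / (72 × 2.059) × 0.85 = 11300.0 / 148.25 × 0.85 ≈ 64.8 mL/min
|21.6 − 64.8| = 43.2 mL/min

43 mL/min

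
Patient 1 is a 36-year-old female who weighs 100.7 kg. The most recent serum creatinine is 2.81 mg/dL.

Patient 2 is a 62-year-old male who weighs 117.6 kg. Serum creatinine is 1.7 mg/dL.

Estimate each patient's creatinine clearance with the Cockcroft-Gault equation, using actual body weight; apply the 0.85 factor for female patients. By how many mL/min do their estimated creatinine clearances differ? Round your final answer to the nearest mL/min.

31 mL/min

Patient 1: CrCl = (140 − 36) × 100.7 / (72 × 2.81) × 0.85 = 10472.8 / 202.32 × 0.85 ≈ 44.0 mL/min
Patient 2: CrCl = (140 − 62) × 117.6 / (72 × 1.7) = 9172.8 / 122.40 ≈ 74.9 mL/min
|44.0 − 74.9| = 30.9 mL/min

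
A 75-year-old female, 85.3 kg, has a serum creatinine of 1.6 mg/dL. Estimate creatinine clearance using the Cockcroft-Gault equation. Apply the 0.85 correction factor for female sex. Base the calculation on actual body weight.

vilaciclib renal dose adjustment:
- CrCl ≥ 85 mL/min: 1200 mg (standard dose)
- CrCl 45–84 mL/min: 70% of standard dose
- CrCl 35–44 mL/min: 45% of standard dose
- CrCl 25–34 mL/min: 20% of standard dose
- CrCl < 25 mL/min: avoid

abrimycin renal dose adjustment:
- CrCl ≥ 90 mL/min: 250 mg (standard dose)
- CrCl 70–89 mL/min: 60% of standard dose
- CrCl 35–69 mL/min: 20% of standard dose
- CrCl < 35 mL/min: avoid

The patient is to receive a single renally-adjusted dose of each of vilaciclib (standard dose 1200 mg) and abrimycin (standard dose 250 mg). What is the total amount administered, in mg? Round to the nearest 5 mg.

CrCl = (140 − 75) × 85.3 / (72 × 1.6) × 0.85 = 5544.5 / 115.20 × 0.85 ≈ 40.9 mL/min
CrCl ≈ 41 mL/min.
vilaciclib: 35–44 mL/min → 45% of 1200 mg = 540 mg.
abrimycin: 35–69 mL/min → 20% of 250 mg = 50 mg.
Total = 540 + 50 = 590 mg.

590 mg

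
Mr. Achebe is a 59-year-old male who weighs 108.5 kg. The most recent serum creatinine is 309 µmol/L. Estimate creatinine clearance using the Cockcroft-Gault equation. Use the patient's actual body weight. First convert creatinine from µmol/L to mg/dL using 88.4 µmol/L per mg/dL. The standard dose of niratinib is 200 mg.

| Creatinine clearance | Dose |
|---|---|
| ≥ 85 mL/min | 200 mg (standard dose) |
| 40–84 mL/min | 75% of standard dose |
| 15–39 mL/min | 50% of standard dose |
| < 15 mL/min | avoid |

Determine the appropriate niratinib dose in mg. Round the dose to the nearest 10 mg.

100 mg

SCr = 309 / 88.4 = 3.495 mg/dL
CrCl = (140 − 59) × 108.5 / (72 × 3.495) = 8788.5 / 251.64 ≈ 34.9 mL/min
CrCl ≈ 35 mL/min → bracket 15–39 mL/min.
50% of 200 mg = 100 mg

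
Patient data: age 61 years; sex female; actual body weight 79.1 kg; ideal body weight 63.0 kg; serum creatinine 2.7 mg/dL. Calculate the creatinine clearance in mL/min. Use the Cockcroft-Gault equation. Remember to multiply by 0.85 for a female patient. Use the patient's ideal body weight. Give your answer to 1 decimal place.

CrCl = (140 − 61) × 63 / (72 × 2.7) × 0.85 = 4977.0 / 194.40 × 0.85 ≈ 21.8 mL/min

21.8 mL/min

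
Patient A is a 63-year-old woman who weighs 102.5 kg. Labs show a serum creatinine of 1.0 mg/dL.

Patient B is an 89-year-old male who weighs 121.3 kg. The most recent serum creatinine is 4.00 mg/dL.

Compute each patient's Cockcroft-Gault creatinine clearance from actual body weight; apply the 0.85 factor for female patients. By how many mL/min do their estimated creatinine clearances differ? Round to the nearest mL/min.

72 mL/min

Patient A: CrCl = (140 − 63) × 102.5 / (72 × 1) × 0.85 = 7892.5 / 72.00 × 0.85 ≈ 93.2 mL/min
Patient B: CrCl = (140 − 89) × 121.3 / (72 × 4) = 6186.3 / 288.00 ≈ 21.5 mL/min
|93.2 − 21.5| = 71.7 mL/min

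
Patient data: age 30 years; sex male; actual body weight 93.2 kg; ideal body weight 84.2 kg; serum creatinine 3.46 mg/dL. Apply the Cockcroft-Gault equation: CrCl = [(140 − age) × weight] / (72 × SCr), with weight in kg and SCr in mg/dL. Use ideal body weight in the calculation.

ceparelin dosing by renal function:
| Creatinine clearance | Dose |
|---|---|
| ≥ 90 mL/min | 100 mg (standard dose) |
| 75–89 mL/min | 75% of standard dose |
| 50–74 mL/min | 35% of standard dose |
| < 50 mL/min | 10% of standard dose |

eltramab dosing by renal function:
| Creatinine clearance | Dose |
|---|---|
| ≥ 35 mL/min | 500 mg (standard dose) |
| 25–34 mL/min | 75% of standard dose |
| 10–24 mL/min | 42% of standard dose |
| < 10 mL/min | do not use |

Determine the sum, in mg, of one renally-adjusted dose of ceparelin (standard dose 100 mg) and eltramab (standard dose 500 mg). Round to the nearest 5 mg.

CrCl = (140 − 30) × 84.2 / (72 × 3.46) = 9262.0 / 249.12 ≈ 37.2 mL/min
CrCl ≈ 37 mL/min.
ceparelin: < 50 mL/min → 10% of 100 mg = 10 mg.
eltramab: ≥ 35 mL/min → 100% of 500 mg = 500 mg.
Total = 10 + 500 = 510 mg.

510 mg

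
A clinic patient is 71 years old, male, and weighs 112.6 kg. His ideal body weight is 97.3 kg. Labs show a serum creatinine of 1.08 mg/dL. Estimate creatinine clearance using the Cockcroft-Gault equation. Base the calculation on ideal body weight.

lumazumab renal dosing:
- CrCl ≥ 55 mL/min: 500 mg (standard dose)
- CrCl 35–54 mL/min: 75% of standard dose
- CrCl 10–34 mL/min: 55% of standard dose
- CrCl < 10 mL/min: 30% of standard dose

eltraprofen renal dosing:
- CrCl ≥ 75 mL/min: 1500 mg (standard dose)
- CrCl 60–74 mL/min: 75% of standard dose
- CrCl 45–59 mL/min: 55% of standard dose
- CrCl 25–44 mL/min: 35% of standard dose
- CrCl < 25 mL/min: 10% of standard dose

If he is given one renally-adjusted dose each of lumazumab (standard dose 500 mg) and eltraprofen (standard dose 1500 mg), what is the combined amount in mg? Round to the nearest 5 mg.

CrCl = (140 − 71) × 97.3 / (72 × 1.08) = 6713.7 / 77.76 ≈ 86.3 mL/min
CrCl ≈ 86 mL/min.
lumazumab: ≥ 55 mL/min → 100% of 500 mg = 500 mg.
eltraprofen: ≥ 75 mL/min → 100% of 1500 mg = 1500 mg.
Total = 500 + 1500 = 2000 mg.

2000 mg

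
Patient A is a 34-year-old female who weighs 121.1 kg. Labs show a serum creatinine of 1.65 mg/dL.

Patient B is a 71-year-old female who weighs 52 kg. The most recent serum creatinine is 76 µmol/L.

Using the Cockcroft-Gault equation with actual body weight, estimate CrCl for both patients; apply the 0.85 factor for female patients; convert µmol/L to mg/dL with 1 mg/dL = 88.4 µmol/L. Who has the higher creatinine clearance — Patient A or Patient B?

Patient A: CrCl = (140 − 34) × 121.1 / (72 × 1.65) × 0.85 = 12836.6 / 118.80 × 0.85 ≈ 91.8 mL/min
Patient B: SCr = 76 / 88.4 = 0.86 mg/dL
Patient B: CrCl = (140 − 71) × 52 / (72 × 0.86) × 0.85 = 3588.0 / 61.92 × 0.85 ≈ 49.3 mL/min
91.8 vs 49.3 mL/min → Patient A is higher.

Patient A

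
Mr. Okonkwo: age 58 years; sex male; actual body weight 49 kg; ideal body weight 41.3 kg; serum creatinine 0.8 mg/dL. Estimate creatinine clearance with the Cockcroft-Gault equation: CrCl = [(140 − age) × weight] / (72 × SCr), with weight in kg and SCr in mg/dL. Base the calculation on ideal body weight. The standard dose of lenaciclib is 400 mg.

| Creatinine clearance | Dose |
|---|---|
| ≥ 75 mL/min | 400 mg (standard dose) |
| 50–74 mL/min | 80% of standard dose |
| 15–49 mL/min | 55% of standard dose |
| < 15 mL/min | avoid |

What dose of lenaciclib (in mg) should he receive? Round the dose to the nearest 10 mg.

320 mg

CrCl = (140 − 58) × 41.3 / (72 × 0.8) = 3386.6 / 57.60 ≈ 58.8 mL/min
CrCl ≈ 59 mL/min → bracket 50–74 mL/min.
80% of 400 mg = 320 mg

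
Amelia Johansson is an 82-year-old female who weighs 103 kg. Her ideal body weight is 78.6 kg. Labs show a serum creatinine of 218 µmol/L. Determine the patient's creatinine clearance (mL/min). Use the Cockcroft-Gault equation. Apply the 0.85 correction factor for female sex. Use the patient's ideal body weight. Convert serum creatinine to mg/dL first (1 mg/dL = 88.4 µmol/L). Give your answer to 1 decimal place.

SCr = 218 / 88.4 = 2.466 mg/dL
CrCl = (140 − 82) × 78.6 / (72 × 2.466) × 0.85 = 4558.8 / 177.55 × 0.85 ≈ 21.8 mL/min

21.8 mL/min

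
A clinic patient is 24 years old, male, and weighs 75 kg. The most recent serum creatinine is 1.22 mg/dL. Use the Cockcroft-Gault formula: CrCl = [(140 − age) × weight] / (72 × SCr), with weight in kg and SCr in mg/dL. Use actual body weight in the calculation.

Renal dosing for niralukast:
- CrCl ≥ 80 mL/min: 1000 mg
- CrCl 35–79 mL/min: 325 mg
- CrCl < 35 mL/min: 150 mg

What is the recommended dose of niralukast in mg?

1000 mg

CrCl = (140 − 24) × 75 / (72 × 1.22) = 8700.0 / 87.84 ≈ 99.0 mL/min
CrCl ≈ 99 mL/min → bracket ≥ 80 mL/min.
Dose for this bracket: 1000 mg.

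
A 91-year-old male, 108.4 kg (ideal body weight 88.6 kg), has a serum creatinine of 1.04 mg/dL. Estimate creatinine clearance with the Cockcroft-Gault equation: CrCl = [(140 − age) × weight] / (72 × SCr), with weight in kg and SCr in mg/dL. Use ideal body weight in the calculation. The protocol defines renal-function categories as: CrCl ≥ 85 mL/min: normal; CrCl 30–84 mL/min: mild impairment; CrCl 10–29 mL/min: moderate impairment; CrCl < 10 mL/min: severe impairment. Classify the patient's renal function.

mild impairment

CrCl = (140 − 91) × 88.6 / (72 × 1.04) = 4341.4 / 74.88 ≈ 58.0 mL/min
58 mL/min falls in the 'mild impairment' range.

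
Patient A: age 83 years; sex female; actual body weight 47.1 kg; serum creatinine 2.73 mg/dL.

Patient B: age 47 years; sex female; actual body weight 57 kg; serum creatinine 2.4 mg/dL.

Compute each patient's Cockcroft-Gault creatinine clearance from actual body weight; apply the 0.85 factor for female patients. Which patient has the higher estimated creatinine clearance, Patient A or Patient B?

Patient B

Patient A: CrCl = (140 − 83) × 47.1 / (72 × 2.73) × 0.85 = 2684.7 / 196.56 × 0.85 ≈ 11.6 mL/min
Patient B: CrCl = (140 − 47) × 57 / (72 × 2.4) × 0.85 = 5301.0 / 172.80 × 0.85 ≈ 26.1 mL/min
11.6 vs 26.1 mL/min → Patient B is higher.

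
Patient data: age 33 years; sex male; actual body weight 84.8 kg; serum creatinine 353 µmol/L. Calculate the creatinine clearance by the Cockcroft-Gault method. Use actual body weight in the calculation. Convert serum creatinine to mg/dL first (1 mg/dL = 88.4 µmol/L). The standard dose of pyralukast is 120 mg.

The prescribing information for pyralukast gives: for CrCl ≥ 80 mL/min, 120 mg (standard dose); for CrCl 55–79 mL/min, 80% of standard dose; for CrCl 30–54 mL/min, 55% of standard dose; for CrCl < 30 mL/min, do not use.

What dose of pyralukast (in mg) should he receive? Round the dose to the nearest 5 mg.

65 mg

SCr = 353 / 88.4 = 3.993 mg/dL
CrCl = (140 − 33) × 84.8 / (72 × 3.993) = 9073.6 / 287.50 ≈ 31.6 mL/min
CrCl ≈ 32 mL/min → bracket 30–54 mL/min.
55% of 120 mg = 66 mg → 65 mg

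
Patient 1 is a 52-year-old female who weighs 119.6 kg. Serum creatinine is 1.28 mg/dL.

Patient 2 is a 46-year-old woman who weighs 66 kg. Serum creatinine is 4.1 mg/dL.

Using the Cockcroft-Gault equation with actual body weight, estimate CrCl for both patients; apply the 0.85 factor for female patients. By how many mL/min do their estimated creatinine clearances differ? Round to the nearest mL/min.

Patient 1: CrCl = (140 − 52) × 119.6 / (72 × 1.28) × 0.85 = 10524.8 / 92.16 × 0.85 ≈ 97.1 mL/min
Patient 2: CrCl = (140 − 46) × 66 / (72 × 4.1) × 0.85 = 6204.0 / 295.20 × 0.85 ≈ 17.9 mL/min
|97.1 − 17.9| = 79.2 mL/min

79 mL/min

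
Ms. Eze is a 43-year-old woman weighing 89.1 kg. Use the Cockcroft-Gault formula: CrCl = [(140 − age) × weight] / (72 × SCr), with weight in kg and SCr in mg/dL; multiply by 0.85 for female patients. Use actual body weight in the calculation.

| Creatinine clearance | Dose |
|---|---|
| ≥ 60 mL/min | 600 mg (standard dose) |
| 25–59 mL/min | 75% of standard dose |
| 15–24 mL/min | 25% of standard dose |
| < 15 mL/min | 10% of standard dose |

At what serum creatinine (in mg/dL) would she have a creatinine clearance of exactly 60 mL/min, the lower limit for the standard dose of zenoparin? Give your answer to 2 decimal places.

1.70 mg/dL

Standard dose requires CrCl ≥ 60 mL/min.
Set (140 − 43) × 89.1 × 0.85 / (72 × SCr) = 60
SCr = (140 − 43) × 89.1 × 0.85 / (72 × 60) = 1.701 mg/dL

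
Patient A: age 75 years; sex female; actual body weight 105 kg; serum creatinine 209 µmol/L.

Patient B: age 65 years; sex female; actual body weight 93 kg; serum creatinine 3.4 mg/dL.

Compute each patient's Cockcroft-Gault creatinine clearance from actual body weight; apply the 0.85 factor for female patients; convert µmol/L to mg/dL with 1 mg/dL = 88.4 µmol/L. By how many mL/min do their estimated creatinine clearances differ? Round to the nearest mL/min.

10 mL/min

Patient A: SCr = 209 / 88.4 = 2.364 mg/dL
Patient A: CrCl = (140 − 75) × 105 / (72 × 2.364) × 0.85 = 6825.0 / 170.21 × 0.85 ≈ 34.1 mL/min
Patient B: CrCl = (140 − 65) × 93 / (72 × 3.4) × 0.85 = 6975.0 / 244.80 × 0.85 ≈ 24.2 mL/min
|34.1 − 24.2| = 9.9 mL/min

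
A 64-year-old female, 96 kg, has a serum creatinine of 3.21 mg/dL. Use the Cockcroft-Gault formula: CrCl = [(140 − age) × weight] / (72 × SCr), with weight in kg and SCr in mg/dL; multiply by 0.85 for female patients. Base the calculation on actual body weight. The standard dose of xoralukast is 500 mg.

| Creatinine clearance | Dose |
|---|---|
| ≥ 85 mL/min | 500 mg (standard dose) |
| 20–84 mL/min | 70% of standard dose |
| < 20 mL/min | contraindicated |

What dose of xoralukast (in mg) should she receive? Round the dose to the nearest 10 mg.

350 mg

CrCl = (140 − 64) × 96 / (72 × 3.21) × 0.85 = 7296.0 / 231.12 × 0.85 ≈ 26.8 mL/min
CrCl ≈ 27 mL/min → bracket 20–84 mL/min.
70% of 500 mg = 350 mg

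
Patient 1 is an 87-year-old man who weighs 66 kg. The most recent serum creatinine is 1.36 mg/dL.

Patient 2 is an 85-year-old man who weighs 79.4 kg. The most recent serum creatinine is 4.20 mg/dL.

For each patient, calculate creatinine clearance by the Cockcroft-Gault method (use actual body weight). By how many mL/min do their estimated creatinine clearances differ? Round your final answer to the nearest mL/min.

Patient 1: CrCl = (140 − 87) × 66 / (72 × 1.36) = 3498.0 / 97.92 ≈ 35.7 mL/min
Patient 2: CrCl = (140 − 85) × 79.4 / (72 × 4.2) = 4367.0 / 302.40 ≈ 14.4 mL/min
|35.7 − 14.4| = 21.3 mL/min

21 mL/min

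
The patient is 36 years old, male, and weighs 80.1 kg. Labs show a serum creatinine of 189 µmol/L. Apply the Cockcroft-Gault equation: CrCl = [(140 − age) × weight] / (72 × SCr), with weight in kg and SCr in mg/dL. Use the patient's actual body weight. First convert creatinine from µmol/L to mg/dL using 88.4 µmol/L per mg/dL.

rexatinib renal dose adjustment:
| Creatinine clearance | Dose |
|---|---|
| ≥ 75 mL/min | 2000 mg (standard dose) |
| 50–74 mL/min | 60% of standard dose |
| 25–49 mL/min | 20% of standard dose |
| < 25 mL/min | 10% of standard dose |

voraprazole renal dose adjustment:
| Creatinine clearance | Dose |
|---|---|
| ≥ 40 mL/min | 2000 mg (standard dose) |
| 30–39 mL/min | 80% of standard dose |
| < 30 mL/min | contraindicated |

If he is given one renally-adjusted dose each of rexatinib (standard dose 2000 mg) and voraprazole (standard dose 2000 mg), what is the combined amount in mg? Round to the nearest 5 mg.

SCr = 189 / 88.4 = 2.138 mg/dL
CrCl = (140 − 36) × 80.1 / (72 × 2.138) = 8330.4 / 153.94 ≈ 54.1 mL/min
CrCl ≈ 54 mL/min.
rexatinib: 50–74 mL/min → 60% of 2000 mg = 1200 mg.
voraprazole: ≥ 40 mL/min → 100% of 2000 mg = 2000 mg.
Total = 1200 + 2000 = 3200 mg.

3200 mg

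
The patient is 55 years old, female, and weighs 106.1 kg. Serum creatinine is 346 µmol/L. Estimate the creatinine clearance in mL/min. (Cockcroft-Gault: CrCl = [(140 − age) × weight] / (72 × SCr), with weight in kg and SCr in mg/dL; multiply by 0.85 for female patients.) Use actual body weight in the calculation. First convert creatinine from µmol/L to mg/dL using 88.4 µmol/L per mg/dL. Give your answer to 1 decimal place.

SCr = 346 / 88.4 = 3.914 mg/dL
CrCl = (140 − 55) × 106.1 / (72 × 3.914) × 0.85 = 9018.5 / 281.81 × 0.85 ≈ 27.2 mL/min

27.2 mL/min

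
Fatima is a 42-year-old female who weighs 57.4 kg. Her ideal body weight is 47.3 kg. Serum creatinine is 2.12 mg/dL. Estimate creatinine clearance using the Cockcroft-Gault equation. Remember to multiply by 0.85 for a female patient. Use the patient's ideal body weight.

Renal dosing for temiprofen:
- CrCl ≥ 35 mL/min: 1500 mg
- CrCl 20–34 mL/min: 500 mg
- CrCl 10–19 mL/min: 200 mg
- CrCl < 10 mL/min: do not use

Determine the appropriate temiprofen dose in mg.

500 mg

CrCl = (140 − 42) × 47.3 / (72 × 2.12) × 0.85 = 4635.4 / 152.64 × 0.85 ≈ 25.8 mL/min
CrCl ≈ 26 mL/min → bracket 20–34 mL/min.
Dose for this bracket: 500 mg.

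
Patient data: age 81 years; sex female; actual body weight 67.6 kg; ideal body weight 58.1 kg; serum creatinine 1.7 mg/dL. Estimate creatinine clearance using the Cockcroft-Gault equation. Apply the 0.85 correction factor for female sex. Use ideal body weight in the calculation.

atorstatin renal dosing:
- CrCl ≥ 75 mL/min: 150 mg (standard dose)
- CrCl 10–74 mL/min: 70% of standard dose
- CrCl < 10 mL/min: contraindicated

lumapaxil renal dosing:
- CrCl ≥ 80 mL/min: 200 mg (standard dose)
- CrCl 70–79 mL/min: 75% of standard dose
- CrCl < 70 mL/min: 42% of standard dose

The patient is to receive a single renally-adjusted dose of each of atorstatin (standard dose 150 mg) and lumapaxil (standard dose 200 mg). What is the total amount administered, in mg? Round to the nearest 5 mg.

CrCl = (140 − 81) × 58.1 / (72 × 1.7) × 0.85 = 3427.9 / 122.40 × 0.85 ≈ 23.8 mL/min
CrCl ≈ 24 mL/min.
atorstatin: 10–74 mL/min → 70% of 150 mg = 105 mg.
lumapaxil: < 70 mL/min → 42% of 200 mg = 84 mg.
Total = 105 + 84 = 189 mg.

190 mg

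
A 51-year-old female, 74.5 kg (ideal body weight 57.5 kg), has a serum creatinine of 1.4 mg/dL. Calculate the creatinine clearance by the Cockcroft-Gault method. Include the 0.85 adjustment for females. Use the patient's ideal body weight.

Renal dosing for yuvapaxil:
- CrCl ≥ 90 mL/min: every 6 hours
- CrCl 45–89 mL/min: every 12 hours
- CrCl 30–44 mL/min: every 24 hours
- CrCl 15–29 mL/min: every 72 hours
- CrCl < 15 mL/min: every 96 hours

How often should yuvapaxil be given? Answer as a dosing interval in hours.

every 24 hours

CrCl = (140 − 51) × 57.5 / (72 × 1.4) × 0.85 = 5117.5 / 100.80 × 0.85 ≈ 43.2 mL/min
CrCl ≈ 43 mL/min → bracket 30–44 mL/min → every 24 hours.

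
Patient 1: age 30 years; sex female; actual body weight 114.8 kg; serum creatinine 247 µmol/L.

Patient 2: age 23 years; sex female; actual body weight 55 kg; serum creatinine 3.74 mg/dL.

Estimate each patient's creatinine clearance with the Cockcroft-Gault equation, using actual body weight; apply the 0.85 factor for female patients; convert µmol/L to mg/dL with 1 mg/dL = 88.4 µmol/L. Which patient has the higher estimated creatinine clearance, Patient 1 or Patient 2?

Patient 1: SCr = 247 / 88.4 = 2.794 mg/dL
Patient 1: CrCl = (140 − 30) × 114.8 / (72 × 2.794) × 0.85 = 12628.0 / 201.17 × 0.85 ≈ 53.4 mL/min
Patient 2: CrCl = (140 − 23) × 55 / (72 × 3.74) × 0.85 = 6435.0 / 269.28 × 0.85 ≈ 20.3 mL/min
53.4 vs 20.3 mL/min → Patient 1 is higher.

Patient 1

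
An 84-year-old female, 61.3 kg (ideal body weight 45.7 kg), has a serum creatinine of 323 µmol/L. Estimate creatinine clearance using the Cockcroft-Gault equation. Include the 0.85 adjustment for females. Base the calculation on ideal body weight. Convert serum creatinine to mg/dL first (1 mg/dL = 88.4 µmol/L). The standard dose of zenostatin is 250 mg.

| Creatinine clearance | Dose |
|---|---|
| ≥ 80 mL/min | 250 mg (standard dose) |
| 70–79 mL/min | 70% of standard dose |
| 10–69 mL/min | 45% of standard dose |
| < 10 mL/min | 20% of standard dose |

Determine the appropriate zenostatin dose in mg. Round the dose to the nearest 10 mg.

SCr = 323 / 88.4 = 3.654 mg/dL
CrCl = (140 − 84) × 45.7 / (72 × 3.654) × 0.85 = 2559.2 / 263.09 × 0.85 ≈ 8.3 mL/min
CrCl ≈ 8 mL/min → bracket < 10 mL/min.
20% of 250 mg = 50 mg

50 mg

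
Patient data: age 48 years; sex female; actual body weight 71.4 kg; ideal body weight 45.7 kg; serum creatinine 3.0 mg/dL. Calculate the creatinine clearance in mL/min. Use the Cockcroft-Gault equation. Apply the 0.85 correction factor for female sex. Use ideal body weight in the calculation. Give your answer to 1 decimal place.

CrCl = (140 − 48) × 45.7 / (72 × 3) × 0.85 = 4204.4 / 216.00 × 0.85 ≈ 16.5 mL/min

16.5 mL/min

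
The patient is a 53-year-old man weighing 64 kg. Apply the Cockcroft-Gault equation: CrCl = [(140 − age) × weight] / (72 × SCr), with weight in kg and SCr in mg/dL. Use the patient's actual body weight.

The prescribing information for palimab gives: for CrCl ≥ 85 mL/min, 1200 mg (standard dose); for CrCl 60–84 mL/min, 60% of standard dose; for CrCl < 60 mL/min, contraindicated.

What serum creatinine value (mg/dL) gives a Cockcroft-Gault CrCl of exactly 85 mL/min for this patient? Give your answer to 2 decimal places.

Standard dose requires CrCl ≥ 85 mL/min.
Set (140 − 53) × 64 / (72 × SCr) = 85
SCr = (140 − 53) × 64 / (72 × 85) = 0.910 mg/dL

0.91 mg/dL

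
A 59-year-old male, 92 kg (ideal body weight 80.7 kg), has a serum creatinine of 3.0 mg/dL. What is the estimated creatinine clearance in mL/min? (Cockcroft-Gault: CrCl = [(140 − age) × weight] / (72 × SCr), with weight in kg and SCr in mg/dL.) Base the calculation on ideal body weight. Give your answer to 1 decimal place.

CrCl = (140 − 59) × 80.7 / (72 × 3) = 6536.7 / 216.00 ≈ 30.3 mL/min

30.3 mL/min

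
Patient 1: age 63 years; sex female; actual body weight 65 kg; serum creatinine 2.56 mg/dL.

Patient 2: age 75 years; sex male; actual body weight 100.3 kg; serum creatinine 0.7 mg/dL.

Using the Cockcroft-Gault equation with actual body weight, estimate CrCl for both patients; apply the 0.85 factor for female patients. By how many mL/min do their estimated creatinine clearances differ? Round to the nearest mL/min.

106 mL/min

Patient 1: CrCl = (140 − 63) × 65 / (72 × 2.56) × 0.85 = 5005.0 / 184.32 × 0.85 ≈ 23.1 mL/min
Patient 2: CrCl = (140 − 75) × 100.3 / (72 × 0.7) = 6519.5 / 50.40 ≈ 129.4 mL/min
|23.1 − 129.4| = 106.3 mL/min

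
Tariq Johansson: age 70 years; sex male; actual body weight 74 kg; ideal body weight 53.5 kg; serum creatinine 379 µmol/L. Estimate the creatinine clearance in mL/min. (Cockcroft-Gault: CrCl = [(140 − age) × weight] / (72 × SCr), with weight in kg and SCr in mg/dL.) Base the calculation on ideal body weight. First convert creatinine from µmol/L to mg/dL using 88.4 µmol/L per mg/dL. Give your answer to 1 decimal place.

12.1 mL/min

SCr = 379 / 88.4 = 4.287 mg/dL
CrCl = (140 − 70) × 53.5 / (72 × 4.287) = 3745.0 / 308.66 ≈ 12.1 mL/min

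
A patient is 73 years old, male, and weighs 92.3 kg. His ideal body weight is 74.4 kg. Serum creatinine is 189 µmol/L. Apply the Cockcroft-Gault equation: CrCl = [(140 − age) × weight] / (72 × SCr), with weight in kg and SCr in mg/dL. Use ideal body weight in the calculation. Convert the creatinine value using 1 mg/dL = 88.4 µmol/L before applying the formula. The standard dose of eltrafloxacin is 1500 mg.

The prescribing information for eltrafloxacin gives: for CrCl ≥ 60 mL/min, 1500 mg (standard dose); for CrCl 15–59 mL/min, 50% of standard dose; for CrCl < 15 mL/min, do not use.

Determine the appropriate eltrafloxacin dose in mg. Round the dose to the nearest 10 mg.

SCr = 189 / 88.4 = 2.138 mg/dL
CrCl = (140 − 73) × 74.4 / (72 × 2.138) = 4984.8 / 153.94 ≈ 32.4 mL/min
CrCl ≈ 32 mL/min → bracket 15–59 mL/min.
50% of 1500 mg = 750 mg

750 mg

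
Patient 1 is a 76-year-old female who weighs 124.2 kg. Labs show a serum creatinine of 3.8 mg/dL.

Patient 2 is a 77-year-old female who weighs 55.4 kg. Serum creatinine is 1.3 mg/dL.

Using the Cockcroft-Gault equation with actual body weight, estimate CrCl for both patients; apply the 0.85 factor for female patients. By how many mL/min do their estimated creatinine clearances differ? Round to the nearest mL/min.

7 mL/min

Patient 1: CrCl = (140 − 76) × 124.2 / (72 × 3.8) × 0.85 = 7948.8 / 273.60 × 0.85 ≈ 24.7 mL/min
Patient 2: CrCl = (140 − 77) × 55.4 / (72 × 1.3) × 0.85 = 3490.2 / 93.60 × 0.85 ≈ 31.7 mL/min
|24.7 − 31.7| = 7.0 mL/min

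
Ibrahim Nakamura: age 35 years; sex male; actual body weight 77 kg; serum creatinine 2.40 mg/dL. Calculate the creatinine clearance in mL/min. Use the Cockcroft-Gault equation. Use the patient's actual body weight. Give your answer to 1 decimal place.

CrCl = (140 − 35) × 77 / (72 × 2.4) = 8085.0 / 172.80 ≈ 46.8 mL/min

46.8 mL/min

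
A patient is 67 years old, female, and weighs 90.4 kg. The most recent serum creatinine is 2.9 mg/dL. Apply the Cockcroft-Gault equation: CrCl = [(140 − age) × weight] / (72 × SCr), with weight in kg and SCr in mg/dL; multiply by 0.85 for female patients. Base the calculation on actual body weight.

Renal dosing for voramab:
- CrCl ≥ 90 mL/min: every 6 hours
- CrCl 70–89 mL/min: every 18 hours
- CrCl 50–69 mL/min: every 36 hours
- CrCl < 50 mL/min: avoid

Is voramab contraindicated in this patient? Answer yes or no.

yes

CrCl = (140 − 67) × 90.4 / (72 × 2.9) × 0.85 = 6599.2 / 208.80 × 0.85 ≈ 26.9 mL/min
CrCl ≈ 27 mL/min, which is < 50 mL/min.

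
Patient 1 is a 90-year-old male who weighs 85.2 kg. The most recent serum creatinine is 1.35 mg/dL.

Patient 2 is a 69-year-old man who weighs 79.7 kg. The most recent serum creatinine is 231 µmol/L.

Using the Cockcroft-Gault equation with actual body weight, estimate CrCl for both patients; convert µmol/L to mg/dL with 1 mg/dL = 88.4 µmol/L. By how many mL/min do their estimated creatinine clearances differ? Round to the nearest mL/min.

Patient 1: CrCl = (140 − 90) × 85.2 / (72 × 1.35) = 4260.0 / 97.20 ≈ 43.8 mL/min
Patient 2: SCr = 231 / 88.4 = 2.613 mg/dL
Patient 2: CrCl = (140 − 69) × 79.7 / (72 × 2.613) = 5658.7 / 188.14 ≈ 30.1 mL/min
|43.8 − 30.1| = 13.7 mL/min

14 mL/min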